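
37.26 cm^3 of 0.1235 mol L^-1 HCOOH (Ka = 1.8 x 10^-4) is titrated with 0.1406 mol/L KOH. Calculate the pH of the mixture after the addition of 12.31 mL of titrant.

Initial n(HCOOH) = 0.1235 x 0.03726 = 0.004602 mol.
n(KOH) added = 0.1406 x 0.01231 = 0.001731 mol, converting that many moles of HCOOH to HCOO-.
Remaining n(HCOOH) = 0.002871 mol; n(HCOO-) = 0.001731 mol.
By Henderson-Hasselbalch, pH = pKa + log([A^-]/[HA]) = 3.74 + log(0.001731/0.002871) = 3.74 + (-0.22) = 3.52.

3.52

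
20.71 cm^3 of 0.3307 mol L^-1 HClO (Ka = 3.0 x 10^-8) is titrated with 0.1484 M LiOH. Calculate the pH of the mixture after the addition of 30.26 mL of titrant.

Initial n(HClO) = 0.3307 x 0.02071 = 0.006849 mol.
n(LiOH) added = 0.1484 x 0.03026 = 0.004491 mol, converting that many moles of HClO to ClO-.
Remaining n(HClO) = 0.002358 mol; n(ClO-) = 0.004491 mol.
By Henderson-Hasselbalch, pH = pKa + log([A^-]/[HA]) = 7.52 + log(0.004491/0.002358) = 7.52 + (+0.28) = 7.80.

7.80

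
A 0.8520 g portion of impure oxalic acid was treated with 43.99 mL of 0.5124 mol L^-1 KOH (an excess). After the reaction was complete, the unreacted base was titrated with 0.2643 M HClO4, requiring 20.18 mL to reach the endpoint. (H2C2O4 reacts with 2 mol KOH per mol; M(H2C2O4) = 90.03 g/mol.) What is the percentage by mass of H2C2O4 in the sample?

90.9%

Total n(KOH) added = 0.5124 x 0.04399 = 0.02254 mol.
n(HClO4) used = 0.2643 x 0.02018 = 0.005334 mol, which equals the excess n(KOH).
So n(KOH) consumed by the sample = 0.02254 - 0.005334 = 0.01721 mol.
n(H2C2O4) = 0.01721 / 2 = 0.008603 mol.
mass H2C2O4 = 0.008603 x 90.03 = 0.7746 g, so %H2C2O4 = 0.7746/0.8520 x 100 = 90.9%.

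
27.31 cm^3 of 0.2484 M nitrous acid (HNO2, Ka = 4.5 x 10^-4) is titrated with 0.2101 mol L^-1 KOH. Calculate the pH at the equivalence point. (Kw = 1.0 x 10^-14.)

n(HNO2) = 0.2484 x 0.02731 = 0.006784 mol; V(KOH) at equivalence = 0.006784/0.2101 = 0.03229 L.
At equivalence all the acid is converted to NO2-; total volume = 0.02731 + 0.03229 = 0.05960 L, so [NO2-] = 0.006784/0.05960 = 0.1138 M.
Kb = Kw/Ka = 1.0e-14 / 4.5 x 10^-4 = 2.22e-11.
[OH^-] = sqrt(Kb x [NO2-]) = sqrt(2.22e-11 x 0.1138) = 1.59e-6 M.
pOH = 5.80, so pH = 14.00 - 5.80 = 8.20.

8.20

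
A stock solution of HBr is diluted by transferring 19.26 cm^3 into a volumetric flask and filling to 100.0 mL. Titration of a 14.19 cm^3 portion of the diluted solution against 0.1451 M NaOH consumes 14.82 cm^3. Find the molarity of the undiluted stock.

n(NaOH) = 0.1451 x 0.01482 = 0.002150 mol.
n(HBr) in the aliquot = 0.002150 mol.
[diluted HBr] = 0.002150 / 0.01419 = 0.1515 M.
Dilution factor = 100.0/19.26 = 5.192, so [stock] = 0.1515 x 5.192 = 0.787 M.

0.787 M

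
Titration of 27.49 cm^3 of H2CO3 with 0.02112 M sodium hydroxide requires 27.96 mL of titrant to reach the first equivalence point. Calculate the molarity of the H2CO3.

0.0215 M

n(NaOH) = 0.02112 x 0.02796 = 0.0005905 mol.
At the first equivalence point, 1 mol OH^- react per mol H2CO3, so n(H2CO3) = 0.0005905 / 1 = 0.0005905 mol.
[H2CO3] = 0.0005905 / 0.02749 L = 0.0215 M.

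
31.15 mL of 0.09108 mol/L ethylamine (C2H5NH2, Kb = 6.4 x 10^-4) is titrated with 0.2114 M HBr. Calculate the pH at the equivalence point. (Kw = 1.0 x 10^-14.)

6.00

n(C2H5NH2) = 0.09108 x 0.03115 = 0.002837 mol; V(HBr) at equivalence = 0.002837/0.2114 = 0.01342 L.
At equivalence the base is fully converted to C2H5NH3+; total volume = 0.04457 L, so [C2H5NH3+] = 0.002837/0.04457 = 0.06365 M.
Ka(C2H5NH3+) = Kw/Kb = 1.0e-14 / 6.4 x 10^-4 = 1.56e-11.
[H^+] = sqrt(Ka x [C2H5NH3+]) = sqrt(1.56e-11 x 0.06365) = 9.97e-7 M.
pH = -log(9.97e-7) = 6.00.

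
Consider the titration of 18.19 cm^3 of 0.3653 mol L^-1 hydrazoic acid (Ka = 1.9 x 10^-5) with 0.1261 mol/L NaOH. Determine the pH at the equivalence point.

n(HN3) = 0.3653 x 0.01819 = 0.006645 mol; V(NaOH) at equivalence = 0.006645/0.1261 = 0.05269 L.
At equivalence all the acid is converted to N3-; total volume = 0.01819 + 0.05269 = 0.07088 L, so [N3-] = 0.006645/0.07088 = 0.09374 M.
Kb = Kw/Ka = 1.0e-14 / 1.9 x 10^-5 = 5.26e-10.
[OH^-] = sqrt(Kb x [N3-]) = sqrt(5.26e-10 x 0.09374) = 7.02e-6 M.
pOH = 5.15, so pH = 14.00 - 5.15 = 8.85.

8.85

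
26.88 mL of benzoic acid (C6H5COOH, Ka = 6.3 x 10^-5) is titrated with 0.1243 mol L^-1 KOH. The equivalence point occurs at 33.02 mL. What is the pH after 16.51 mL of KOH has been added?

4.20

16.51 mL is exactly half the equivalence volume (33.02/2), i.e. the half-equivalence point.
There, n(HA) = n(A^-), so pH = pKa = -log(6.3 x 10^-5) = 4.20.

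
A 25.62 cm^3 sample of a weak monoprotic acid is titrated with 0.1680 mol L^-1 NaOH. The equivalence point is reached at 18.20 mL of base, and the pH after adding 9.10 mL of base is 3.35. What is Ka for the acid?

9.10 mL is half of the equivalence volume, so this is the half-equivalence point where [HA] = [A^-].
At half-equivalence pH = pKa, so pKa = 3.35.
Ka = 10^(-3.35) = 4.5 x 10^-4.

4.5 x 10^-4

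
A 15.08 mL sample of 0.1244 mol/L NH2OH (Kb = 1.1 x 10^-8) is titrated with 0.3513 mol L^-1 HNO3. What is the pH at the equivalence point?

3.54

n(NH2OH) = 0.1244 x 0.01508 = 0.001876 mol; V(HNO3) at equivalence = 0.001876/0.3513 = 0.005340 L.
At equivalence the base is fully converted to NH3OH+; total volume = 0.02042 L, so [NH3OH+] = 0.001876/0.02042 = 0.09187 M.
Ka(NH3OH+) = Kw/Kb = 1.0e-14 / 1.1 x 10^-8 = 9.09e-7.
[H^+] = sqrt(Ka x [NH3OH+]) = sqrt(9.09e-7 x 0.09187) = 0.000289 M.
pH = -log(0.000289) = 3.54.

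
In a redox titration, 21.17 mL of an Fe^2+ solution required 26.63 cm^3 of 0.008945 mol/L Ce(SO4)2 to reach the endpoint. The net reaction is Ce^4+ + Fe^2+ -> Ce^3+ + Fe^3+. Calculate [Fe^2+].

0.0113 M

n(Ce(SO4)2) = 0.008945 x 0.02663 = 0.0002382 mol.
From the balanced equation, 1 mol Ce(SO4)2 reacts with 1 mol Fe^2+, so n(Fe^2+) = 0.0002382 x 1/1 = 0.0002382 mol.
[Fe^2+] = 0.0002382 / 0.02117 L = 0.0113 M.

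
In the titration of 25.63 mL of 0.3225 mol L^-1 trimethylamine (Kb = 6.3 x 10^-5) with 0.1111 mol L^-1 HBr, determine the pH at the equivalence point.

n((CH3)3N) = 0.3225 x 0.02563 = 0.008266 mol; V(HBr) at equivalence = 0.008266/0.1111 = 0.07440 L.
At equivalence the base is fully converted to (CH3)3NH+; total volume = 0.1000 L, so [(CH3)3NH+] = 0.008266/0.1000 = 0.08263 M.
Ka((CH3)3NH+) = Kw/Kb = 1.0e-14 / 6.3 x 10^-5 = 1.59e-10.
[H^+] = sqrt(Ka x [(CH3)3NH+]) = sqrt(1.59e-10 x 0.08263) = 3.62e-6 M.
pH = -log(3.62e-6) = 5.44.

5.44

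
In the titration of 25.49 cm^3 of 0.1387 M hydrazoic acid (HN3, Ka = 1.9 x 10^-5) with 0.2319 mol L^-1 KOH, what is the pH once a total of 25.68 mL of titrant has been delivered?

12.67

n(acid) = 0.1387 x 0.02549 = 0.003535 mol; n(KOH) added = 0.2319 x 0.02568 = 0.005955 mol.
Base is in excess by 0.005955 - 0.003535 = 0.002420 mol in a total volume of 0.05117 L.
[OH^-] = 0.002420/0.05117 = 0.04729 M, so pOH = 1.33 and pH = 14.00 - 1.33 = 12.67.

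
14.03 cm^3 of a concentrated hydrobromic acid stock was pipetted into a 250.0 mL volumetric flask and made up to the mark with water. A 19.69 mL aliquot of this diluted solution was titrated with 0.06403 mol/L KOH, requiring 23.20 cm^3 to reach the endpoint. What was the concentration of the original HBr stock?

n(KOH) = 0.06403 x 0.02320 = 0.001485 mol.
n(HBr) in the aliquot = 0.001485 mol.
[diluted HBr] = 0.001485 / 0.01969 = 0.07544 M.
Dilution factor = 250.0/14.03 = 17.82, so [stock] = 0.07544 x 17.82 = 1.34 M.

1.34 M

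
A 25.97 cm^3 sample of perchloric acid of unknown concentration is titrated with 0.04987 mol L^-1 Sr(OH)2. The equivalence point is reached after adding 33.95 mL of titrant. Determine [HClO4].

0.130 M

n(Sr(OH)2) delivered = 0.04987 x 0.03395 = 0.001693 mol.
The reaction is 2 HClO4 + 1 Sr(OH)2, so n(HClO4) = 0.001693 x 2/1 = 0.003386 mol.
[HClO4] = 0.003386 mol / 0.02597 L = 0.130 M.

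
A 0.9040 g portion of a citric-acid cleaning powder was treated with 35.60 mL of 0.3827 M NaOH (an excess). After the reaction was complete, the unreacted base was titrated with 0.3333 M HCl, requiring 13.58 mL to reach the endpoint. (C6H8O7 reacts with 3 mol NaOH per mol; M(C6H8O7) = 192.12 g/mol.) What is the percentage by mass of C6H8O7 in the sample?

Total n(NaOH) added = 0.3827 x 0.03560 = 0.01362 mol.
n(HCl) used = 0.3333 x 0.01358 = 0.004526 mol, which equals the excess n(NaOH).
So n(NaOH) consumed by the sample = 0.01362 - 0.004526 = 0.009098 mol.
n(C6H8O7) = 0.009098 / 3 = 0.003033 mol.
mass C6H8O7 = 0.003033 x 192.12 = 0.5826 g, so %C6H8O7 = 0.5826/0.9040 x 100 = 64.5%.

64.5%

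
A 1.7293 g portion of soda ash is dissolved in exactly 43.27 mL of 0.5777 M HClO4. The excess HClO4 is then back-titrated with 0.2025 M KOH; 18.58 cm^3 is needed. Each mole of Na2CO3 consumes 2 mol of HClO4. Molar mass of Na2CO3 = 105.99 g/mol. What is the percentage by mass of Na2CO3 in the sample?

65.1%

Total n(HClO4) added = 0.5777 x 0.04327 = 0.02500 mol.
n(KOH) used = 0.2025 x 0.01858 = 0.003762 mol, which equals the excess n(HClO4).
So n(HClO4) consumed by the sample = 0.02500 - 0.003762 = 0.02123 mol.
n(Na2CO3) = 0.02123 / 2 = 0.01062 mol.
mass Na2CO3 = 0.01062 x 105.99 = 1.125 g, so %Na2CO3 = 1.125/1.7293 x 100 = 65.1%.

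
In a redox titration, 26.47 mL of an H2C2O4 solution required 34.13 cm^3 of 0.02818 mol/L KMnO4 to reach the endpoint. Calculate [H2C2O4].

n(KMnO4) = 0.02818 x 0.03413 = 0.0009618 mol.
From the balanced equation, 2 mol KMnO4 reacts with 5 mol H2C2O4, so n(H2C2O4) = 0.0009618 x 5/2 = 0.002404 mol.
[H2C2O4] = 0.002404 / 0.02647 L = 0.0908 M.

0.0908 M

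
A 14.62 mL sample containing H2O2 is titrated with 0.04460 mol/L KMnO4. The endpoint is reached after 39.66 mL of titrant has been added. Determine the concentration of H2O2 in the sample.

n(KMnO4) = 0.04460 x 0.03966 = 0.001769 mol.
From the balanced equation, 2 mol KMnO4 reacts with 5 mol H2O2, so n(H2O2) = 0.001769 x 5/2 = 0.004422 mol.
[H2O2] = 0.004422 / 0.01462 L = 0.302 M.

0.302 M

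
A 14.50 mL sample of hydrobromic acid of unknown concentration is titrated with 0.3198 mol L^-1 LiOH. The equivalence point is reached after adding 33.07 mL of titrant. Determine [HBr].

0.729 M

n(LiOH) delivered = 0.3198 x 0.03307 = 0.01058 mol.
For a 1:1 reaction, n(HBr) = 0.01058 mol.
[HBr] = 0.01058 mol / 0.01450 L = 0.729 M.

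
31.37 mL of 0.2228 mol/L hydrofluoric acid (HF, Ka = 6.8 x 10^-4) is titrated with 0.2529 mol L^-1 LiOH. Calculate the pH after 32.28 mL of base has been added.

12.27

n(acid) = 0.2228 x 0.03137 = 0.006989 mol; n(LiOH) added = 0.2529 x 0.03228 = 0.008164 mol.
Base is in excess by 0.008164 - 0.006989 = 0.001174 mol in a total volume of 0.06365 L.
[OH^-] = 0.001174/0.06365 = 0.01845 M, so pOH = 1.73 and pH = 14.00 - 1.73 = 12.27.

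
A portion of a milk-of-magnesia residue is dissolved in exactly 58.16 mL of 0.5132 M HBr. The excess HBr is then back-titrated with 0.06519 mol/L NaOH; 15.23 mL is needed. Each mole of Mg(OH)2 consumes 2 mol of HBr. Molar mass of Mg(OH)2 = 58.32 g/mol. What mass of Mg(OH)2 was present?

Total n(HBr) added = 0.5132 x 0.05816 = 0.02985 mol.
n(NaOH) used = 0.06519 x 0.01523 = 0.0009928 mol, which equals the excess n(HBr).
So n(HBr) consumed by the sample = 0.02985 - 0.0009928 = 0.02885 mol.
n(Mg(OH)2) = 0.02885 / 2 = 0.01443 mol.
mass = 0.01443 mol x 58.32 g/mol = 0.841 g.

0.841 g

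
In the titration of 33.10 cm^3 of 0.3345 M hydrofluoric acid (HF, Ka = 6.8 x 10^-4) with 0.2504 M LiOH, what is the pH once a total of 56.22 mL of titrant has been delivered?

n(acid) = 0.3345 x 0.03310 = 0.01107 mol; n(LiOH) added = 0.2504 x 0.05622 = 0.01408 mol.
Base is in excess by 0.01408 - 0.01107 = 0.003006 mol in a total volume of 0.08932 L.
[OH^-] = 0.003006/0.08932 = 0.03365 M, so pOH = 1.47 and pH = 14.00 - 1.47 = 12.53.

12.53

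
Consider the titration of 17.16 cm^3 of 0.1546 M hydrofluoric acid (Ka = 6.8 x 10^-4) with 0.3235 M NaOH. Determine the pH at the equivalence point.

n(HF) = 0.1546 x 0.01716 = 0.002653 mol; V(NaOH) at equivalence = 0.002653/0.3235 = 0.008201 L.
At equivalence all the acid is converted to F-; total volume = 0.01716 + 0.008201 = 0.02536 L, so [F-] = 0.002653/0.02536 = 0.1046 M.
Kb = Kw/Ka = 1.0e-14 / 6.8 x 10^-4 = 1.47e-11.
[OH^-] = sqrt(Kb x [F-]) = sqrt(1.47e-11 x 0.1046) = 1.24e-6 M.
pOH = 5.91, so pH = 14.00 - 5.91 = 8.09.

8.09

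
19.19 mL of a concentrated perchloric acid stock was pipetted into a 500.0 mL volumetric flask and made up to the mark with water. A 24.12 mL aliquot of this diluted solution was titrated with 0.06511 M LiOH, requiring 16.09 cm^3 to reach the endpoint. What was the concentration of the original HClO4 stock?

1.13 M

n(LiOH) = 0.06511 x 0.01609 = 0.001048 mol.
n(HClO4) in the aliquot = 0.001048 mol.
[diluted HClO4] = 0.001048 / 0.02412 = 0.04343 M.
Dilution factor = 500.0/19.19 = 26.06, so [stock] = 0.04343 x 26.06 = 1.13 M.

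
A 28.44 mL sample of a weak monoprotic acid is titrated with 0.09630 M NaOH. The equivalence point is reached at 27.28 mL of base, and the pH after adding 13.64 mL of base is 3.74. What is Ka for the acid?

1.8 x 10^-4

13.64 mL is half of the equivalence volume, so this is the half-equivalence point where [HA] = [A^-].
At half-equivalence pH = pKa, so pKa = 3.74.
Ka = 10^(-3.74) = 1.8 x 10^-4.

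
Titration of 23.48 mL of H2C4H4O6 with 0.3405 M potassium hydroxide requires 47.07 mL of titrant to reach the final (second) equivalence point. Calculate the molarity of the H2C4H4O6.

n(KOH) = 0.3405 x 0.04707 = 0.01603 mol.
At the final (second) equivalence point, 2 mol OH^- react per mol H2C4H4O6, so n(H2C4H4O6) = 0.01603 / 2 = 0.008014 mol.
[H2C4H4O6] = 0.008014 / 0.02348 L = 0.341 M.

0.341 M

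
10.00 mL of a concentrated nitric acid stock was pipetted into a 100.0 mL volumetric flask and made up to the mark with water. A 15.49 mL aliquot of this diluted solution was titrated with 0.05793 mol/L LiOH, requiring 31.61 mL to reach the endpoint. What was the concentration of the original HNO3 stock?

1.18 M

n(LiOH) = 0.05793 x 0.03161 = 0.001831 mol.
n(HNO3) in the aliquot = 0.001831 mol.
[diluted HNO3] = 0.001831 / 0.01549 = 0.1182 M.
Dilution factor = 100.0/10.00 = 10.00, so [stock] = 0.1182 x 10.00 = 1.18 M.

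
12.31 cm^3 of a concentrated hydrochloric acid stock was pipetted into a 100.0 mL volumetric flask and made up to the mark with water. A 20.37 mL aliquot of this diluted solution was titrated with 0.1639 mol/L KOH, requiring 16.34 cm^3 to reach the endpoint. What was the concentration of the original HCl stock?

1.07 M

n(KOH) = 0.1639 x 0.01634 = 0.002678 mol.
n(HCl) in the aliquot = 0.002678 mol.
[diluted HCl] = 0.002678 / 0.02037 = 0.1315 M.
Dilution factor = 100.0/12.31 = 8.123, so [stock] = 0.1315 x 8.123 = 1.07 M.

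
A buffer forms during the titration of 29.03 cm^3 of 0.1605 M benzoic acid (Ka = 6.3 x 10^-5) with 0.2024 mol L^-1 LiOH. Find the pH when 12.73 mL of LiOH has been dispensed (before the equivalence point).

Initial n(C6H5COOH) = 0.1605 x 0.02903 = 0.004659 mol.
n(LiOH) added = 0.2024 x 0.01273 = 0.002577 mol, converting that many moles of C6H5COOH to C6H5COO-.
Remaining n(C6H5COOH) = 0.002083 mol; n(C6H5COO-) = 0.002577 mol.
By Henderson-Hasselbalch, pH = pKa + log([A^-]/[HA]) = 4.20 + log(0.002577/0.002083) = 4.20 + (+0.09) = 4.29.

4.29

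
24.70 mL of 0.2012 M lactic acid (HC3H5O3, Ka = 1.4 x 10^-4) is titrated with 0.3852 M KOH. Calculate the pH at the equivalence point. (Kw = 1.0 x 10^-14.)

8.49

n(HC3H5O3) = 0.2012 x 0.02470 = 0.004970 mol; V(KOH) at equivalence = 0.004970/0.3852 = 0.01290 L.
At equivalence all the acid is converted to C3H5O3-; total volume = 0.02470 + 0.01290 = 0.03760 L, so [C3H5O3-] = 0.004970/0.03760 = 0.1322 M.
Kb = Kw/Ka = 1.0e-14 / 1.4 x 10^-4 = 7.14e-11.
[OH^-] = sqrt(Kb x [C3H5O3-]) = sqrt(7.14e-11 x 0.1322) = 3.07e-6 M.
pOH = 5.51, so pH = 14.00 - 5.51 = 8.49.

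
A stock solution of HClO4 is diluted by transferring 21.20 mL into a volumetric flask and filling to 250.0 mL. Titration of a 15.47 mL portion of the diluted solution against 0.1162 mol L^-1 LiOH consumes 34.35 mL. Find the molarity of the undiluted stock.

3.04 M

n(LiOH) = 0.1162 x 0.03435 = 0.003991 mol.
n(HClO4) in the aliquot = 0.003991 mol.
[diluted HClO4] = 0.003991 / 0.01547 = 0.2580 M.
Dilution factor = 250.0/21.20 = 11.79, so [stock] = 0.2580 x 11.79 = 3.04 M.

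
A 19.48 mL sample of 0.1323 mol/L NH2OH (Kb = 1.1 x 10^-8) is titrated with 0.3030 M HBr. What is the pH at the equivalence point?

3.54

n(NH2OH) = 0.1323 x 0.01948 = 0.002577 mol; V(HBr) at equivalence = 0.002577/0.3030 = 0.008506 L.
At equivalence the base is fully converted to NH3OH+; total volume = 0.02799 L, so [NH3OH+] = 0.002577/0.02799 = 0.09209 M.
Ka(NH3OH+) = Kw/Kb = 1.0e-14 / 1.1 x 10^-8 = 9.09e-7.
[H^+] = sqrt(Ka x [NH3OH+]) = sqrt(9.09e-7 x 0.09209) = 0.000289 M.
pH = -log(0.000289) = 3.54.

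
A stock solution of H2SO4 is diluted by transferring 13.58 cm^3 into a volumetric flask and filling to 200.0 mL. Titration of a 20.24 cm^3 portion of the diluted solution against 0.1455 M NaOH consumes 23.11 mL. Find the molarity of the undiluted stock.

n(NaOH) = 0.1455 x 0.02311 = 0.003363 mol.
n(H2SO4) in the aliquot = 0.003363 x 1/2 = 0.001681 mol.
[diluted H2SO4] = 0.001681 / 0.02024 = 0.08307 M.
Dilution factor = 200.0/13.58 = 14.73, so [stock] = 0.08307 x 14.73 = 1.22 M.

1.22 M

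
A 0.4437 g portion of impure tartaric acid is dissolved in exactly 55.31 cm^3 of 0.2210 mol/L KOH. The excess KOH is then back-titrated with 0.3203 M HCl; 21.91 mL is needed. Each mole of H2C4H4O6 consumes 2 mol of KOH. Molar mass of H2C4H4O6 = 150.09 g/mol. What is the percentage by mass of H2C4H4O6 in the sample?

88.0%

Total n(KOH) added = 0.2210 x 0.05531 = 0.01222 mol.
n(HCl) used = 0.3203 x 0.02191 = 0.007018 mol, which equals the excess n(KOH).
So n(KOH) consumed by the sample = 0.01222 - 0.007018 = 0.005206 mol.
n(H2C4H4O6) = 0.005206 / 2 = 0.002603 mol.
mass H2C4H4O6 = 0.002603 x 150.09 = 0.3907 g, so %H2C4H4O6 = 0.3907/0.4437 x 100 = 88.0%.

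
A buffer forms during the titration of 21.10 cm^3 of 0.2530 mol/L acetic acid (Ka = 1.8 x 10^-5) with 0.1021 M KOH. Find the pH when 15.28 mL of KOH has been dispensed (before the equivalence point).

4.36

Initial n(CH3COOH) = 0.2530 x 0.02110 = 0.005338 mol.
n(KOH) added = 0.1021 x 0.01528 = 0.001560 mol, converting that many moles of CH3COOH to CH3COO-.
Remaining n(CH3COOH) = 0.003778 mol; n(CH3COO-) = 0.001560 mol.
By Henderson-Hasselbalch, pH = pKa + log([A^-]/[HA]) = 4.74 + log(0.001560/0.003778) = 4.74 + (-0.38) = 4.36.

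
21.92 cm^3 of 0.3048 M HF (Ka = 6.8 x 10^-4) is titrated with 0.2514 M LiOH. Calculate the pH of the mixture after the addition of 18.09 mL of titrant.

Initial n(HF) = 0.3048 x 0.02192 = 0.006681 mol.
n(LiOH) added = 0.2514 x 0.01809 = 0.004548 mol, converting that many moles of HF to F-.
Remaining n(HF) = 0.002133 mol; n(F-) = 0.004548 mol.
By Henderson-Hasselbalch, pH = pKa + log([A^-]/[HA]) = 3.17 + log(0.004548/0.002133) = 3.17 + (+0.33) = 3.50.

3.50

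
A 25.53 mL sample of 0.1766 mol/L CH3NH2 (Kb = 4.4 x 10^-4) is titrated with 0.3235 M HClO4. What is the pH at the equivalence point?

n(CH3NH2) = 0.1766 x 0.02553 = 0.004509 mol; V(HClO4) at equivalence = 0.004509/0.3235 = 0.01394 L.
At equivalence the base is fully converted to CH3NH3+; total volume = 0.03947 L, so [CH3NH3+] = 0.004509/0.03947 = 0.1142 M.
Ka(CH3NH3+) = Kw/Kb = 1.0e-14 / 4.4 x 10^-4 = 2.27e-11.
[H^+] = sqrt(Ka x [CH3NH3+]) = sqrt(2.27e-11 x 0.1142) = 1.61e-6 M.
pH = -log(1.61e-6) = 5.79.

5.79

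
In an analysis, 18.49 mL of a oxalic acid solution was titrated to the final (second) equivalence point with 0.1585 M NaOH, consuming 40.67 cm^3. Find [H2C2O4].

n(NaOH) = 0.1585 x 0.04067 = 0.006446 mol.
At the final (second) equivalence point, 2 mol OH^- react per mol H2C2O4, so n(H2C2O4) = 0.006446 / 2 = 0.003223 mol.
[H2C2O4] = 0.003223 / 0.01849 L = 0.174 M.

0.174 M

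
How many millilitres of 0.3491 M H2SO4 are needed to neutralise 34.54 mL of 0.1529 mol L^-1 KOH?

n(KOH) = 0.1529 mol/L x 0.03454 L = 0.005281 mol.
The neutralisation is 2 KOH : 1 H2SO4, so n(H2SO4) = 0.005281 x 1/2 = 0.002641 mol.
V(H2SO4) = 0.002641 / 0.3491 = 0.007564 L = 7.56 mL.

7.56 mL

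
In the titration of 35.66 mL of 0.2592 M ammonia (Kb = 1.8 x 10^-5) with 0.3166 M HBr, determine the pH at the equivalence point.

n(NH3) = 0.2592 x 0.03566 = 0.009243 mol; V(HBr) at equivalence = 0.009243/0.3166 = 0.02919 L.
At equivalence the base is fully converted to NH4+; total volume = 0.06485 L, so [NH4+] = 0.009243/0.06485 = 0.1425 M.
Ka(NH4+) = Kw/Kb = 1.0e-14 / 1.8 x 10^-5 = 5.56e-10.
[H^+] = sqrt(Ka x [NH4+]) = sqrt(5.56e-10 x 0.1425) = 8.90e-6 M.
pH = -log(8.90e-6) = 5.05.

5.05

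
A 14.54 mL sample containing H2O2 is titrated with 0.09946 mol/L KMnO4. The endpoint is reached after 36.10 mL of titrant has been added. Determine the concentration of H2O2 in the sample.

n(KMnO4) = 0.09946 x 0.03610 = 0.003591 mol.
From the balanced equation, 2 mol KMnO4 reacts with 5 mol H2O2, so n(H2O2) = 0.003591 x 5/2 = 0.008976 mol.
[H2O2] = 0.008976 / 0.01454 L = 0.617 M.

0.617 M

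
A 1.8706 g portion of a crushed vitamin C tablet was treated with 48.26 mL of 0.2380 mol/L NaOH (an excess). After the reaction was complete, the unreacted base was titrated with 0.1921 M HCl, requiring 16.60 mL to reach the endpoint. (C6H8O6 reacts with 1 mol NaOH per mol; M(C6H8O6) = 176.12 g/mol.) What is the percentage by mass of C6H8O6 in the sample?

Total n(NaOH) added = 0.2380 x 0.04826 = 0.01149 mol.
n(HCl) used = 0.1921 x 0.01660 = 0.003189 mol, which equals the excess n(NaOH).
So n(NaOH) consumed by the sample = 0.01149 - 0.003189 = 0.008297 mol.
n(C6H8O6) = 0.008297 / 1 = 0.008297 mol.
mass C6H8O6 = 0.008297 x 176.12 = 1.461 g, so %C6H8O6 = 1.461/1.8706 x 100 = 78.1%.

78.1%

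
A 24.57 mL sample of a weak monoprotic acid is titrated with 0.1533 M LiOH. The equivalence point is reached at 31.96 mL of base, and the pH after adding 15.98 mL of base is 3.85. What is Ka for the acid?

1.4 x 10^-4

15.98 mL is half of the equivalence volume, so this is the half-equivalence point where [HA] = [A^-].
At half-equivalence pH = pKa, so pKa = 3.85.
Ka = 10^(-3.85) = 1.4 x 10^-4.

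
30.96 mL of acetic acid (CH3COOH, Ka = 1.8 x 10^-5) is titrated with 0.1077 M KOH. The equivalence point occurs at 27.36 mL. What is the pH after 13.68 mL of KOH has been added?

4.74

13.68 mL is exactly half the equivalence volume (27.36/2), i.e. the half-equivalence point.
There, n(HA) = n(A^-), so pH = pKa = -log(1.8 x 10^-5) = 4.74.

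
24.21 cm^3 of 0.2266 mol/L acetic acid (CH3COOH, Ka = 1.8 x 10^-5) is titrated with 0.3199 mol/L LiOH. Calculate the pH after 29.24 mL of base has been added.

12.86

n(acid) = 0.2266 x 0.02421 = 0.005486 mol; n(LiOH) added = 0.3199 x 0.02924 = 0.009354 mol.
Base is in excess by 0.009354 - 0.005486 = 0.003868 mol in a total volume of 0.05345 L.
[OH^-] = 0.003868/0.05345 = 0.07236 M, so pOH = 1.14 and pH = 14.00 - 1.14 = 12.86.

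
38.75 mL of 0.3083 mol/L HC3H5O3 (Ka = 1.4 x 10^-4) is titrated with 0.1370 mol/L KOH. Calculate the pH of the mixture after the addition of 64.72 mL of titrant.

4.31

Initial n(HC3H5O3) = 0.3083 x 0.03875 = 0.01195 mol.
n(KOH) added = 0.1370 x 0.06472 = 0.008867 mol, converting that many moles of HC3H5O3 to C3H5O3-.
Remaining n(HC3H5O3) = 0.003080 mol; n(C3H5O3-) = 0.008867 mol.
By Henderson-Hasselbalch, pH = pKa + log([A^-]/[HA]) = 3.85 + log(0.008867/0.003080) = 3.85 + (+0.46) = 4.31.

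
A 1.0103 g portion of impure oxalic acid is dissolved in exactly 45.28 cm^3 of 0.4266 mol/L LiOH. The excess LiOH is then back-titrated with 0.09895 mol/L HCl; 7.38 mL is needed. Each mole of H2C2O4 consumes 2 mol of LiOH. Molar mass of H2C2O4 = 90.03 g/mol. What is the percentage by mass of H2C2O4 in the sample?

82.8%

Total n(LiOH) added = 0.4266 x 0.04528 = 0.01932 mol.
n(HCl) used = 0.09895 x 0.007380 = 0.0007303 mol, which equals the excess n(LiOH).
So n(LiOH) consumed by the sample = 0.01932 - 0.0007303 = 0.01859 mol.
n(H2C2O4) = 0.01859 / 2 = 0.009293 mol.
mass H2C2O4 = 0.009293 x 90.03 = 0.8367 g, so %H2C2O4 = 0.8367/1.0103 x 100 = 82.8%.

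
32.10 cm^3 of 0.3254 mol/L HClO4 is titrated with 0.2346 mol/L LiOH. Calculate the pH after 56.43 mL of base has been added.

n(acid) = 0.3254 x 0.03210 = 0.01045 mol; n(LiOH) added = 0.2346 x 0.05643 = 0.01324 mol.
Base is in excess by 0.01324 - 0.01045 = 0.002793 mol in a total volume of 0.08853 L.
[OH^-] = 0.002793/0.08853 = 0.03155 M, so pOH = 1.50 and pH = 14.00 - 1.50 = 12.50.

12.50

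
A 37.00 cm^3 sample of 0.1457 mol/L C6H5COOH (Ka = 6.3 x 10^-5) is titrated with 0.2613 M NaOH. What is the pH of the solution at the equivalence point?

n(C6H5COOH) = 0.1457 x 0.03700 = 0.005391 mol; V(NaOH) at equivalence = 0.005391/0.2613 = 0.02063 L.
At equivalence all the acid is converted to C6H5COO-; total volume = 0.03700 + 0.02063 = 0.05763 L, so [C6H5COO-] = 0.005391/0.05763 = 0.09354 M.
Kb = Kw/Ka = 1.0e-14 / 6.3 x 10^-5 = 1.59e-10.
[OH^-] = sqrt(Kb x [C6H5COO-]) = sqrt(1.59e-10 x 0.09354) = 3.85e-6 M.
pOH = 5.41, so pH = 14.00 - 5.41 = 8.59.

8.59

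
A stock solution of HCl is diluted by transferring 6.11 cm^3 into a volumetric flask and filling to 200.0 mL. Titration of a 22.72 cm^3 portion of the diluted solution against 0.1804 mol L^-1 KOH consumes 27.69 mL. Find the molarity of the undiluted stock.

7.20 M

n(KOH) = 0.1804 x 0.02769 = 0.004995 mol.
n(HCl) in the aliquot = 0.004995 mol.
[diluted HCl] = 0.004995 / 0.02272 = 0.2199 M.
Dilution factor = 200.0/6.110 = 32.73, so [stock] = 0.2199 x 32.73 = 7.20 M.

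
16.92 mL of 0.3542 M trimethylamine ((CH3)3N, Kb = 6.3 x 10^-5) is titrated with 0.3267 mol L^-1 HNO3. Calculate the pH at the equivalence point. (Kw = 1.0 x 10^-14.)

5.28

n((CH3)3N) = 0.3542 x 0.01692 = 0.005993 mol; V(HNO3) at equivalence = 0.005993/0.3267 = 0.01834 L.
At equivalence the base is fully converted to (CH3)3NH+; total volume = 0.03526 L, so [(CH3)3NH+] = 0.005993/0.03526 = 0.1699 M.
Ka((CH3)3NH+) = Kw/Kb = 1.0e-14 / 6.3 x 10^-5 = 1.59e-10.
[H^+] = sqrt(Ka x [(CH3)3NH+]) = sqrt(1.59e-10 x 0.1699) = 5.19e-6 M.
pH = -log(5.19e-6) = 5.28.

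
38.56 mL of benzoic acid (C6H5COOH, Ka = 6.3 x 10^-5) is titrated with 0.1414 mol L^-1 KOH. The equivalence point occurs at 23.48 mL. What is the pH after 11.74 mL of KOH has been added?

4.20

11.74 mL is exactly half the equivalence volume (23.48/2), i.e. the half-equivalence point.
There, n(HA) = n(A^-), so pH = pKa = -log(6.3 x 10^-5) = 4.20.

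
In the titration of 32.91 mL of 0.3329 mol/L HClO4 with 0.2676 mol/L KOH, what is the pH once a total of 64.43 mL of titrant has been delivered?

12.81

n(acid) = 0.3329 x 0.03291 = 0.01096 mol; n(KOH) added = 0.2676 x 0.06443 = 0.01724 mol.
Base is in excess by 0.01724 - 0.01096 = 0.006286 mol in a total volume of 0.09734 L.
[OH^-] = 0.006286/0.09734 = 0.06457 M, so pOH = 1.19 and pH = 14.00 - 1.19 = 12.81.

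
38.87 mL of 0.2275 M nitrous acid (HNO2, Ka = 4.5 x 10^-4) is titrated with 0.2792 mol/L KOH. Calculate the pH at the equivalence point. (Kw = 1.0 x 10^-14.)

n(HNO2) = 0.2275 x 0.03887 = 0.008843 mol; V(KOH) at equivalence = 0.008843/0.2792 = 0.03167 L.
At equivalence all the acid is converted to NO2-; total volume = 0.03887 + 0.03167 = 0.07054 L, so [NO2-] = 0.008843/0.07054 = 0.1254 M.
Kb = Kw/Ka = 1.0e-14 / 4.5 x 10^-4 = 2.22e-11.
[OH^-] = sqrt(Kb x [NO2-]) = sqrt(2.22e-11 x 0.1254) = 1.67e-6 M.
pOH = 5.78, so pH = 14.00 - 5.78 = 8.22.

8.22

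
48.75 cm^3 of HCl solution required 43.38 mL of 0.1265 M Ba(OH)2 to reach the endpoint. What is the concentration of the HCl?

n(Ba(OH)2) delivered = 0.1265 x 0.04338 = 0.005488 mol.
The reaction is 2 HCl + 1 Ba(OH)2, so n(HCl) = 0.005488 x 2/1 = 0.01098 mol.
[HCl] = 0.01098 mol / 0.04875 L = 0.225 M.

0.225 M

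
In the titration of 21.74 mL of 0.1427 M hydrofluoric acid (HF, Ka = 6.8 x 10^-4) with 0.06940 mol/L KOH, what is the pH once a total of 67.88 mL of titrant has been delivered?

n(acid) = 0.1427 x 0.02174 = 0.003102 mol; n(KOH) added = 0.06940 x 0.06788 = 0.004711 mol.
Base is in excess by 0.004711 - 0.003102 = 0.001609 mol in a total volume of 0.08962 L.
[OH^-] = 0.001609/0.08962 = 0.01795 M, so pOH = 1.75 and pH = 14.00 - 1.75 = 12.25.

12.25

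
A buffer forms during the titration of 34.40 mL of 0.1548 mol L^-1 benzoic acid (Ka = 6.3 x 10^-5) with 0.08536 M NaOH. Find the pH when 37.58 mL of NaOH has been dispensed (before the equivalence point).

4.38

Initial n(C6H5COOH) = 0.1548 x 0.03440 = 0.005325 mol.
n(NaOH) added = 0.08536 x 0.03758 = 0.003208 mol, converting that many moles of C6H5COOH to C6H5COO-.
Remaining n(C6H5COOH) = 0.002117 mol; n(C6H5COO-) = 0.003208 mol.
By Henderson-Hasselbalch, pH = pKa + log([A^-]/[HA]) = 4.20 + log(0.003208/0.002117) = 4.20 + (+0.18) = 4.38.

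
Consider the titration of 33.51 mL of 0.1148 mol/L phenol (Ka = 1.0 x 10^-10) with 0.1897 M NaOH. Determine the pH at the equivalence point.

n(C6H5OH) = 0.1148 x 0.03351 = 0.003847 mol; V(NaOH) at equivalence = 0.003847/0.1897 = 0.02028 L.
At equivalence all the acid is converted to C6H5O-; total volume = 0.03351 + 0.02028 = 0.05379 L, so [C6H5O-] = 0.003847/0.05379 = 0.07152 M.
Kb = Kw/Ka = 1.0e-14 / 1.0 x 10^-10 = 0.000100.
[OH^-] = sqrt(Kb x [C6H5O-]) = sqrt(0.000100 x 0.07152) = 0.00267 M.
pOH = 2.57, so pH = 14.00 - 2.57 = 11.43.

11.43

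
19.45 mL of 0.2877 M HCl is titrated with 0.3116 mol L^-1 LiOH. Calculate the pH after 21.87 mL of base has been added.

n(acid) = 0.2877 x 0.01945 = 0.005596 mol; n(LiOH) added = 0.3116 x 0.02187 = 0.006815 mol.
Base is in excess by 0.006815 - 0.005596 = 0.001219 mol in a total volume of 0.04132 L.
[OH^-] = 0.001219/0.04132 = 0.02950 M, so pOH = 1.53 and pH = 14.00 - 1.53 = 12.47.

12.47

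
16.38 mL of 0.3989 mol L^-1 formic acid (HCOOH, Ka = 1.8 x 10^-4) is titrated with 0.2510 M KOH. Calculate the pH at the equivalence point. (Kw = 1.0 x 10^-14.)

8.47

n(HCOOH) = 0.3989 x 0.01638 = 0.006534 mol; V(KOH) at equivalence = 0.006534/0.2510 = 0.02603 L.
At equivalence all the acid is converted to HCOO-; total volume = 0.01638 + 0.02603 = 0.04241 L, so [HCOO-] = 0.006534/0.04241 = 0.1541 M.
Kb = Kw/Ka = 1.0e-14 / 1.8 x 10^-4 = 5.56e-11.
[OH^-] = sqrt(Kb x [HCOO-]) = sqrt(5.56e-11 x 0.1541) = 2.93e-6 M.
pOH = 5.53, so pH = 14.00 - 5.53 = 8.47.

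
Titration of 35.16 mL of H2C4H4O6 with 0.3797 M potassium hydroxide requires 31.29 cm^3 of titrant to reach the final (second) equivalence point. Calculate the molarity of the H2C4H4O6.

n(KOH) = 0.3797 x 0.03129 = 0.01188 mol.
At the final (second) equivalence point, 2 mol OH^- react per mol H2C4H4O6, so n(H2C4H4O6) = 0.01188 / 2 = 0.005940 mol.
[H2C4H4O6] = 0.005940 / 0.03516 L = 0.169 M.

0.169 M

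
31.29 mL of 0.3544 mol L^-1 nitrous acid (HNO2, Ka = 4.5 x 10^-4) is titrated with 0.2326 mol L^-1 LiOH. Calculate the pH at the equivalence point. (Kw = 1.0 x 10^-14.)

n(HNO2) = 0.3544 x 0.03129 = 0.01109 mol; V(LiOH) at equivalence = 0.01109/0.2326 = 0.04767 L.
At equivalence all the acid is converted to NO2-; total volume = 0.03129 + 0.04767 = 0.07896 L, so [NO2-] = 0.01109/0.07896 = 0.1404 M.
Kb = Kw/Ka = 1.0e-14 / 4.5 x 10^-4 = 2.22e-11.
[OH^-] = sqrt(Kb x [NO2-]) = sqrt(2.22e-11 x 0.1404) = 1.77e-6 M.
pOH = 5.75, so pH = 14.00 - 5.75 = 8.25.

8.25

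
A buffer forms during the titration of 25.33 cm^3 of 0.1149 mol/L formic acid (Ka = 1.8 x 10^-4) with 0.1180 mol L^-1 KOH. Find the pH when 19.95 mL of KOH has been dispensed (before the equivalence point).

4.37

Initial n(HCOOH) = 0.1149 x 0.02533 = 0.002910 mol.
n(KOH) added = 0.1180 x 0.01995 = 0.002354 mol, converting that many moles of HCOOH to HCOO-.
Remaining n(HCOOH) = 0.0005563 mol; n(HCOO-) = 0.002354 mol.
By Henderson-Hasselbalch, pH = pKa + log([A^-]/[HA]) = 3.74 + log(0.002354/0.0005563) = 3.74 + (+0.63) = 4.37.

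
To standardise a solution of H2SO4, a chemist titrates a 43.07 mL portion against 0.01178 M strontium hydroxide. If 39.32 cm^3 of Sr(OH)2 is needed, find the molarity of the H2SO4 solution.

0.0108 M

n(Sr(OH)2) delivered = 0.01178 x 0.03932 = 0.0004632 mol.
For a 1:1 reaction, n(H2SO4) = 0.0004632 mol.
[H2SO4] = 0.0004632 mol / 0.04307 L = 0.0108 M.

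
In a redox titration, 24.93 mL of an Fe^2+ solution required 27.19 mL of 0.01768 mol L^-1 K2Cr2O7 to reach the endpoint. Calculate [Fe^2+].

0.116 M

n(K2Cr2O7) = 0.01768 x 0.02719 = 0.0004807 mol.
From the balanced equation, 1 mol K2Cr2O7 reacts with 6 mol Fe^2+, so n(Fe^2+) = 0.0004807 x 6/1 = 0.002884 mol.
[Fe^2+] = 0.002884 / 0.02493 L = 0.116 M.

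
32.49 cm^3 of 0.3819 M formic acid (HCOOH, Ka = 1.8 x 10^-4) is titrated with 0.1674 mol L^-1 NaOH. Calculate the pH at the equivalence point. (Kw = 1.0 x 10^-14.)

8.41

n(HCOOH) = 0.3819 x 0.03249 = 0.01241 mol; V(NaOH) at equivalence = 0.01241/0.1674 = 0.07412 L.
At equivalence all the acid is converted to HCOO-; total volume = 0.03249 + 0.07412 = 0.1066 L, so [HCOO-] = 0.01241/0.1066 = 0.1164 M.
Kb = Kw/Ka = 1.0e-14 / 1.8 x 10^-4 = 5.56e-11.
[OH^-] = sqrt(Kb x [HCOO-]) = sqrt(5.56e-11 x 0.1164) = 2.54e-6 M.
pOH = 5.59, so pH = 14.00 - 5.59 = 8.41.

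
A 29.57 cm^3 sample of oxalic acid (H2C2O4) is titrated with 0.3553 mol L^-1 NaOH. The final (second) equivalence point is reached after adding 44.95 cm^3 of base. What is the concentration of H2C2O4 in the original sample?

n(NaOH) = 0.3553 x 0.04495 = 0.01597 mol.
At the final (second) equivalence point, 2 mol OH^- react per mol H2C2O4, so n(H2C2O4) = 0.01597 / 2 = 0.007985 mol.
[H2C2O4] = 0.007985 / 0.02957 L = 0.270 M.

0.270 M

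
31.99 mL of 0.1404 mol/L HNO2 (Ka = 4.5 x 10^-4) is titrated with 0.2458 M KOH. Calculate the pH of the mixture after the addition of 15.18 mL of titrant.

Initial n(HNO2) = 0.1404 x 0.03199 = 0.004491 mol.
n(KOH) added = 0.2458 x 0.01518 = 0.003731 mol, converting that many moles of HNO2 to NO2-.
Remaining n(HNO2) = 0.0007602 mol; n(NO2-) = 0.003731 mol.
By Henderson-Hasselbalch, pH = pKa + log([A^-]/[HA]) = 3.35 + log(0.003731/0.0007602) = 3.35 + (+0.69) = 4.04.

4.04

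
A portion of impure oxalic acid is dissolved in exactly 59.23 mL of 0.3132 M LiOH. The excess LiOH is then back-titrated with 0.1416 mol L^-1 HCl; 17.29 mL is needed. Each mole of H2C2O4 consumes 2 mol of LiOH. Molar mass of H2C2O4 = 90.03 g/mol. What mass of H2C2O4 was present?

Total n(LiOH) added = 0.3132 x 0.05923 = 0.01855 mol.
n(HCl) used = 0.1416 x 0.01729 = 0.002448 mol, which equals the excess n(LiOH).
So n(LiOH) consumed by the sample = 0.01855 - 0.002448 = 0.01610 mol.
n(H2C2O4) = 0.01610 / 2 = 0.008051 mol.
mass = 0.008051 mol x 90.03 g/mol = 0.725 g.

0.725 g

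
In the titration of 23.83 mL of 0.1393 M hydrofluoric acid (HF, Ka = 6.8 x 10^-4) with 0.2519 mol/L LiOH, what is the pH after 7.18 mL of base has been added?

3.25

Initial n(HF) = 0.1393 x 0.02383 = 0.003320 mol.
n(LiOH) added = 0.2519 x 0.007180 = 0.001809 mol, converting that many moles of HF to F-.
Remaining n(HF) = 0.001511 mol; n(F-) = 0.001809 mol.
By Henderson-Hasselbalch, pH = pKa + log([A^-]/[HA]) = 3.17 + log(0.001809/0.001511) = 3.17 + (+0.08) = 3.25.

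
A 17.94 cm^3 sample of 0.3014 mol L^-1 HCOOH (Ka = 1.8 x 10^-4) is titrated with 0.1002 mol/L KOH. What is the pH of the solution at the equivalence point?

8.31

n(HCOOH) = 0.3014 x 0.01794 = 0.005407 mol; V(KOH) at equivalence = 0.005407/0.1002 = 0.05396 L.
At equivalence all the acid is converted to HCOO-; total volume = 0.01794 + 0.05396 = 0.07190 L, so [HCOO-] = 0.005407/0.07190 = 0.07520 M.
Kb = Kw/Ka = 1.0e-14 / 1.8 x 10^-4 = 5.56e-11.
[OH^-] = sqrt(Kb x [HCOO-]) = sqrt(5.56e-11 x 0.07520) = 2.04e-6 M.
pOH = 5.69, so pH = 14.00 - 5.69 = 8.31.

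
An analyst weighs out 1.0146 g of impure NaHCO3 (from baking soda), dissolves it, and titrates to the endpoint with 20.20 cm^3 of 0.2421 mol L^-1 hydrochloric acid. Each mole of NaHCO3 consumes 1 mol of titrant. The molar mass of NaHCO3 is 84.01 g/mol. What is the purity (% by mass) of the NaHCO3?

n(HCl) = 0.2421 x 0.02020 = 0.004890 mol.
n(NaHCO3) = 0.004890 / 1 = 0.004890 mol.
mass of NaHCO3 = 0.004890 x 84.01 = 0.4108 g.
% purity = 0.4108 / 1.0146 x 100 = 40.5%.

40.5%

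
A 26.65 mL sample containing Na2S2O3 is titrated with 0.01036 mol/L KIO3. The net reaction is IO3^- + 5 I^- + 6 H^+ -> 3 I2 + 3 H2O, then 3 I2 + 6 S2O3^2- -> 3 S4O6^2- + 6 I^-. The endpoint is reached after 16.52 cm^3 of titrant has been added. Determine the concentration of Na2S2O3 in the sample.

0.0385 M

n(KIO3) = 0.01036 x 0.01652 = 0.0001711 mol.
From the balanced equation, 1 mol KIO3 reacts with 6 mol Na2S2O3, so n(Na2S2O3) = 0.0001711 x 6/1 = 0.001027 mol.
[Na2S2O3] = 0.001027 / 0.02665 L = 0.0385 M.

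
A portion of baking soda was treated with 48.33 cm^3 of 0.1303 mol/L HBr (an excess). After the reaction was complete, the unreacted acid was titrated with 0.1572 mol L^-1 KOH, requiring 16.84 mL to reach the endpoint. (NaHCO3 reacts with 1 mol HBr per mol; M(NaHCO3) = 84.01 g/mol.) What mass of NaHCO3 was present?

Total n(HBr) added = 0.1303 x 0.04833 = 0.006297 mol.
n(KOH) used = 0.1572 x 0.01684 = 0.002647 mol, which equals the excess n(HBr).
So n(HBr) consumed by the sample = 0.006297 - 0.002647 = 0.003650 mol.
n(NaHCO3) = 0.003650 / 1 = 0.003650 mol.
mass = 0.003650 mol x 84.01 g/mol = 0.307 g.

0.307 g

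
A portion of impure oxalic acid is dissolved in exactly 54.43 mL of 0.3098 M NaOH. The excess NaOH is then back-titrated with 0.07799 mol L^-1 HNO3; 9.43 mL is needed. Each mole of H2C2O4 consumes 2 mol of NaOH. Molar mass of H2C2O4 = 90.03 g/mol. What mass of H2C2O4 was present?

Total n(NaOH) added = 0.3098 x 0.05443 = 0.01686 mol.
n(HNO3) used = 0.07799 x 0.009430 = 0.0007354 mol, which equals the excess n(NaOH).
So n(NaOH) consumed by the sample = 0.01686 - 0.0007354 = 0.01613 mol.
n(H2C2O4) = 0.01613 / 2 = 0.008063 mol.
mass = 0.008063 mol x 90.03 g/mol = 0.726 g.

0.726 g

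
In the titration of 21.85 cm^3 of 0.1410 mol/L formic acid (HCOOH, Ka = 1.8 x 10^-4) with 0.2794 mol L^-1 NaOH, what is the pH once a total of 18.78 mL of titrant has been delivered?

n(acid) = 0.1410 x 0.02185 = 0.003081 mol; n(NaOH) added = 0.2794 x 0.01878 = 0.005247 mol.
Base is in excess by 0.005247 - 0.003081 = 0.002166 mol in a total volume of 0.04063 L.
[OH^-] = 0.002166/0.04063 = 0.05332 M, so pOH = 1.27 and pH = 14.00 - 1.27 = 12.73.

12.73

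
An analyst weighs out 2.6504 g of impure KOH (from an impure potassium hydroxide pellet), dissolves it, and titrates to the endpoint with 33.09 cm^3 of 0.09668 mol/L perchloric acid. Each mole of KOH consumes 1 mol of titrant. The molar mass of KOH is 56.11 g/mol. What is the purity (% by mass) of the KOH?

n(HClO4) = 0.09668 x 0.03309 = 0.003199 mol.
n(KOH) = 0.003199 / 1 = 0.003199 mol.
mass of KOH = 0.003199 x 56.11 = 0.1795 g.
% purity = 0.1795 / 2.6504 x 100 = 6.77%.

6.77%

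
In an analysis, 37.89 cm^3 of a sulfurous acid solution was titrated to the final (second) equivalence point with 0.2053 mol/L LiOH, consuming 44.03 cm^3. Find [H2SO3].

n(LiOH) = 0.2053 x 0.04403 = 0.009039 mol.
At the final (second) equivalence point, 2 mol OH^- react per mol H2SO3, so n(H2SO3) = 0.009039 / 2 = 0.004520 mol.
[H2SO3] = 0.004520 / 0.03789 L = 0.119 M.

0.119 M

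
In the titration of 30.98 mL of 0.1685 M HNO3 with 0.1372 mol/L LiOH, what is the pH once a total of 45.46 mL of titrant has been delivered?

n(acid) = 0.1685 x 0.03098 = 0.005220 mol; n(LiOH) added = 0.1372 x 0.04546 = 0.006237 mol.
Base is in excess by 0.006237 - 0.005220 = 0.001017 mol in a total volume of 0.07644 L.
[OH^-] = 0.001017/0.07644 = 0.01330 M, so pOH = 1.88 and pH = 14.00 - 1.88 = 12.12.

12.12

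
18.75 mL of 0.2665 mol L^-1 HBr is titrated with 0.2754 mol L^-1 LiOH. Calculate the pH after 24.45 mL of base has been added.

n(acid) = 0.2665 x 0.01875 = 0.004997 mol; n(LiOH) added = 0.2754 x 0.02445 = 0.006734 mol.
Base is in excess by 0.006734 - 0.004997 = 0.001737 mol in a total volume of 0.04320 L.
[OH^-] = 0.001737/0.04320 = 0.04020 M, so pOH = 1.40 and pH = 14.00 - 1.40 = 12.60.

12.60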